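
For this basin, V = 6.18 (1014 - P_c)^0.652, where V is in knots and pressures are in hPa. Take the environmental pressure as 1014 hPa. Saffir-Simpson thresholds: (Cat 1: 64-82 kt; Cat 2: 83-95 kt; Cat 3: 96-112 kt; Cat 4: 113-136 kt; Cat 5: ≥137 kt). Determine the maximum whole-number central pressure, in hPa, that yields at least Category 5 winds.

898 hPa

Category 5 begins at V = 137 kt.
Required ΔP = (137/6.18)^(1/0.652) = 22.168^1.534 ≈ 115.88 hPa.
P_c ≤ 1014 − 115.88 = 898.12, so the highest integer P_c is 898 hPa.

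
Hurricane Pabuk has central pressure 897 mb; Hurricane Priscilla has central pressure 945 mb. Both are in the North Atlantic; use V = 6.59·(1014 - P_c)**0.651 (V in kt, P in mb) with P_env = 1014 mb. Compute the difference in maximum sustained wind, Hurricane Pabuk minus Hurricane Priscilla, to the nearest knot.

43 kt

Hurricane Pabuk: ΔP = 117; V ≈ 6.59 × 117^0.651 ≈ 146.31 kt.
Hurricane Priscilla: ΔP = 69; V ≈ 6.59 × 69^0.651 ≈ 103.75 kt.
Difference ≈ 146.31 − 103.75 = 42.56 → 43 kt.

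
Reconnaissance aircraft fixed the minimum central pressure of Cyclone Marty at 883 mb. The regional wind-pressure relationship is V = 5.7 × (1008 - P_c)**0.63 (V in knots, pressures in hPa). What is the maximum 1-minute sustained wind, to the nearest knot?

ΔP = 1008 − 883 = 125 mb.
125^0.63 ≈ 20.944.
V ≈ 5.7 × 20.944 ≈ 119.4 kt.

119 kt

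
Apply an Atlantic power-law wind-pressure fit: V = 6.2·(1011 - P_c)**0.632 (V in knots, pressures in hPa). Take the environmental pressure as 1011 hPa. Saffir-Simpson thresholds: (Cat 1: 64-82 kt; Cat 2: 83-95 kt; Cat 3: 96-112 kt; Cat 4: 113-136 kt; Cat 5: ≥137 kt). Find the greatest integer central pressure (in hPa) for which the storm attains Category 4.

Category 4 begins at V = 113 kt.
Required ΔP = (113/6.2)^(1/0.632) = 18.226^1.582 ≈ 98.80 hPa.
P_c ≤ 1011 − 98.80 = 912.20, so the highest integer P_c is 912 hPa.

912 hPa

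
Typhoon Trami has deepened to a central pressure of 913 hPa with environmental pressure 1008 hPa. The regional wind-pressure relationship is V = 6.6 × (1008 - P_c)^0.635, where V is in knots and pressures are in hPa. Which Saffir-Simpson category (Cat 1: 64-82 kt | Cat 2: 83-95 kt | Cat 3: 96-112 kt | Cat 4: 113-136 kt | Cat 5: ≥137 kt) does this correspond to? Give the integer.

4

ΔP = 1008 − 913 = 95 hPa.
V ≈ 6.6 × 95^0.635 = 6.6 × 18.02 ≈ 119 kt.
119 kt falls in the Category 4 band.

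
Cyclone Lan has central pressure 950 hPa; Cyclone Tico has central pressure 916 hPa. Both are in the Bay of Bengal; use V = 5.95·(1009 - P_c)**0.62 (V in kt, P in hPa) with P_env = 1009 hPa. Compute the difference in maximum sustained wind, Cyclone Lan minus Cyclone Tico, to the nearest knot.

Cyclone Lan: ΔP = 59; V ≈ 5.95 × 59^0.62 ≈ 74.55 kt.
Cyclone Tico: ΔP = 93; V ≈ 5.95 × 93^0.62 ≈ 98.85 kt.
Difference ≈ 74.55 − 98.85 = -24.30 → -24 kt.

-24 kt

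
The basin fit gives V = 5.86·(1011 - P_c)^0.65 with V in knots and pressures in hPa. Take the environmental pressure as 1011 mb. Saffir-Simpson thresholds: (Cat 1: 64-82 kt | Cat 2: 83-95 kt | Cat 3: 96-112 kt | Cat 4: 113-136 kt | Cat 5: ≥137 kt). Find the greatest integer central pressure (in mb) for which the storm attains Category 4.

916 mb

Category 4 begins at V = 113 kt.
Required ΔP = (113/5.86)^(1/0.65) = 19.283^1.538 ≈ 94.89 mb.
P_c ≤ 1011 − 94.89 = 916.11, so the highest integer P_c is 916 mb.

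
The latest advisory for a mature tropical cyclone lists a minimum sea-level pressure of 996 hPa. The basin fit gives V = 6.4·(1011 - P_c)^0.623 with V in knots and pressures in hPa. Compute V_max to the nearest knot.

ΔP = 1011 − 996 = 15 hPa.
15^0.623 ≈ 5.404.
V ≈ 6.4 × 5.404 ≈ 34.6 kt.

35 kt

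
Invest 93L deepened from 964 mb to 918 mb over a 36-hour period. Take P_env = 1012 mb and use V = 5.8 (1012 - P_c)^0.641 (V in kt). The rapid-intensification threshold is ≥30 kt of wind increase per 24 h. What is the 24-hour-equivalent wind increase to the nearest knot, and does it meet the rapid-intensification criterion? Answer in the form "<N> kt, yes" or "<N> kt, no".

V₁: ΔP = 48, V ≈ 5.8 × 48^0.641 ≈ 69.36 kt.
V₂: ΔP = 94, V ≈ 5.8 × 94^0.641 ≈ 106.71 kt.
ΔV over 36 h = 37.35 kt → 24 h equivalent = 37.35 × 24/36 ≈ 24.90 kt.
25 kt < 30 kt ⇒ not rapid intensification.

25 kt, no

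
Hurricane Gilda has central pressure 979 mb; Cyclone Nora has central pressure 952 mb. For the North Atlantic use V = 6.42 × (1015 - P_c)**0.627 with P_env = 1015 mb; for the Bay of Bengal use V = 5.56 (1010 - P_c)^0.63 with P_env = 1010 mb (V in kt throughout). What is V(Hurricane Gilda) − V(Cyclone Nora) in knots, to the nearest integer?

-11 kt

Hurricane Gilda: ΔP = 36; V ≈ 6.42 × 36^0.627 ≈ 60.72 kt.
Cyclone Nora: ΔP = 58; V ≈ 5.56 × 58^0.63 ≈ 71.79 kt.
Difference ≈ 60.72 − 71.79 = -11.07 → -11 kt.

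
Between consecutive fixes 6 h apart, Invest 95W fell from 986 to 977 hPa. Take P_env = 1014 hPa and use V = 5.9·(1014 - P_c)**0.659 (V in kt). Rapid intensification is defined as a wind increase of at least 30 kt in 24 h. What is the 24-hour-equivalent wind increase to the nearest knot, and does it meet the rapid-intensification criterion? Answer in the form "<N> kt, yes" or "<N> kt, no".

V₁: ΔP = 28, V ≈ 5.9 × 28^0.659 ≈ 53.03 kt.
V₂: ΔP = 37, V ≈ 5.9 × 37^0.659 ≈ 63.72 kt.
ΔV over 6 h = 10.69 kt → 24 h equivalent = 10.69 × 24/6 ≈ 42.76 kt.
43 kt ≥ 30 kt ⇒ rapid intensification.

43 kt, yes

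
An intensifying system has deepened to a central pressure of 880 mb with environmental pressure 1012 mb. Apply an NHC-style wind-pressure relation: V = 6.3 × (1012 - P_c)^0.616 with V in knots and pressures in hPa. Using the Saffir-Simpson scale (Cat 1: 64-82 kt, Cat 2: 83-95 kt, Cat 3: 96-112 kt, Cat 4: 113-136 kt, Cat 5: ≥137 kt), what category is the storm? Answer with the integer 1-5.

ΔP = 1012 − 880 = 132 mb.
V ≈ 6.3 × 132^0.616 = 6.3 × 20.24 ≈ 128 kt.
128 kt falls in the Category 4 band.

4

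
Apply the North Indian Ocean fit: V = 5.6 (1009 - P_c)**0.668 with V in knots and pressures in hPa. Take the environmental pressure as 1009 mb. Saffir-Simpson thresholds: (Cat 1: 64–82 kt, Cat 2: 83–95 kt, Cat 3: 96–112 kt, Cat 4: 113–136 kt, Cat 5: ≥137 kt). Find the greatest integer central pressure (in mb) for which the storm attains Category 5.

Category 5 begins at V = 137 kt.
Required ΔP = (137/5.6)^(1/0.668) = 24.464^1.497 ≈ 119.85 mb.
P_c ≤ 1009 − 119.85 = 889.15, so the highest integer P_c is 889 mb.

889 mb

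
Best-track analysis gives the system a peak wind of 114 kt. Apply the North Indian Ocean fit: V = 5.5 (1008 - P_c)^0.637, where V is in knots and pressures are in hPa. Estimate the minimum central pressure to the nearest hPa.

891 hPa

ΔP = (V / 5.5)^(1/0.637) = (114/5.5)^1.570.
114/5.5 = 20.727; 20.727^1.570 ≈ 116.62 hPa.
P_c = 1008 − 116.62 = 891.38 ≈ 891 hPa.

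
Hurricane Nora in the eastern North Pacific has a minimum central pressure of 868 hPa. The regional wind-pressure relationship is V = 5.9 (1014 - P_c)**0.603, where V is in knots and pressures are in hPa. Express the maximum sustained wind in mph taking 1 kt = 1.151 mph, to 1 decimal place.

137.1 mph

ΔP = 1014 − 868 = 146 hPa.
V ≈ 5.9 × 146^0.603 = 5.9 × 20.189 ≈ 119.112 kt.
119.112 × 1.151 ≈ 137.10 mph → 137.1 mph.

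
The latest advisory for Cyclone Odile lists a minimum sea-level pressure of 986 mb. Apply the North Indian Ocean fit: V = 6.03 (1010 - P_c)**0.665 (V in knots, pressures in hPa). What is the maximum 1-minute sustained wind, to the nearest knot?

50 kt

ΔP = 1010 − 986 = 24 mb.
24^0.665 ≈ 8.276.
V ≈ 6.03 × 8.276 ≈ 49.9 kt.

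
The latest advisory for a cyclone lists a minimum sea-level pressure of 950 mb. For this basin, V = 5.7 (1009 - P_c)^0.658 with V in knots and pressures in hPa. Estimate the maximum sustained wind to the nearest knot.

83 kt

ΔP = 1009 − 950 = 59 mb.
59^0.658 ≈ 14.629.
V ≈ 5.7 × 14.629 ≈ 83.4 kt.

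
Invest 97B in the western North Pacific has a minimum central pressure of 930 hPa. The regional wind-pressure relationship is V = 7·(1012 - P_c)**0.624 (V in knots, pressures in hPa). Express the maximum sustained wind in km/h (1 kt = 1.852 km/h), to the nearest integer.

ΔP = 1012 − 930 = 82 hPa.
V ≈ 7 × 82^0.624 = 7 × 15.639 ≈ 109.476 kt.
109.476 × 1.852 ≈ 202.75 km/h → 203 km/h.

203 km/h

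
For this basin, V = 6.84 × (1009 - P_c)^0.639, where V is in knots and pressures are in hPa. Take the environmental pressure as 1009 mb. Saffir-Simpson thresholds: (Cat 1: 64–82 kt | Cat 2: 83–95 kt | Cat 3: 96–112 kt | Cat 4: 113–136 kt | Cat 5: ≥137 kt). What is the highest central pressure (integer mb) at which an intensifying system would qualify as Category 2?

959 mb

Category 2 begins at V = 83 kt.
Required ΔP = (83/6.84)^(1/0.639) = 12.135^1.565 ≈ 49.71 mb.
P_c ≤ 1009 − 49.71 = 959.29, so the highest integer P_c is 959 mb.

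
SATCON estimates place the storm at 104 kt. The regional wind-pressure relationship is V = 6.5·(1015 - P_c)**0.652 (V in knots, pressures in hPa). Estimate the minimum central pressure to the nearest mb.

945 mb

ΔP = (V / 6.5)^(1/0.652) = (104/6.5)^1.534.
104/6.5 = 16.000; 16.000^1.534 ≈ 70.28 mb.
P_c = 1015 − 70.28 = 944.72 ≈ 945 mb.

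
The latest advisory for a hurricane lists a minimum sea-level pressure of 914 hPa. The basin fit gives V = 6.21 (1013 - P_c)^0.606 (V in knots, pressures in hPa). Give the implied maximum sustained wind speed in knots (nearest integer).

ΔP = 1013 − 914 = 99 hPa.
99^0.606 ≈ 16.194.
V ≈ 6.21 × 16.194 ≈ 100.6 kt.

101 kt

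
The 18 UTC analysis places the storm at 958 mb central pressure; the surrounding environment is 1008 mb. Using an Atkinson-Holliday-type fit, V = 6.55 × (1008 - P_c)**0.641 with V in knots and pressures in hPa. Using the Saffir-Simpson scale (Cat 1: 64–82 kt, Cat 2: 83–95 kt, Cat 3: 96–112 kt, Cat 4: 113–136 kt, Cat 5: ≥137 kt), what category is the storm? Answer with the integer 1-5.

ΔP = 1008 − 958 = 50 mb.
V ≈ 6.55 × 50^0.641 = 6.55 × 12.28 ≈ 80 kt.
80 kt falls in the Category 1 band.

1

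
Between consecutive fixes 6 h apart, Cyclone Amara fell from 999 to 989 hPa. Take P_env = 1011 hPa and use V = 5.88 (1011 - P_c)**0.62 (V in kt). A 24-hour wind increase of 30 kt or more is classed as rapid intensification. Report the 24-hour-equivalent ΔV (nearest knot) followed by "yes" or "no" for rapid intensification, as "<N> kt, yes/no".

V₁: ΔP = 12, V ≈ 5.88 × 12^0.62 ≈ 27.45 kt.
V₂: ΔP = 22, V ≈ 5.88 × 22^0.62 ≈ 39.96 kt.
ΔV over 6 h = 12.51 kt → 24 h equivalent = 12.51 × 24/6 ≈ 50.04 kt.
50 kt ≥ 30 kt ⇒ rapid intensification.

50 kt, yes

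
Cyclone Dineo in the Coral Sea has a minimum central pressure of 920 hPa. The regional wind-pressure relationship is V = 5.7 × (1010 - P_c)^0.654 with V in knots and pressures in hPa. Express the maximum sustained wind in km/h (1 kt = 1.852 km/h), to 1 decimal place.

ΔP = 1010 − 920 = 90 hPa.
V ≈ 5.7 × 90^0.654 = 5.7 × 18.970 ≈ 108.131 kt.
108.131 × 1.852 ≈ 200.26 km/h → 200.3 km/h.

200.3 km/h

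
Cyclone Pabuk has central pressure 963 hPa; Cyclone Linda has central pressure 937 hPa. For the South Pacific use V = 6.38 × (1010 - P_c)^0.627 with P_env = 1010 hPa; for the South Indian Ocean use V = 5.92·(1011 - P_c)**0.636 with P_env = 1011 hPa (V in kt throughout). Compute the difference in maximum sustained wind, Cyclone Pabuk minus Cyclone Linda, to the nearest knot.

Cyclone Pabuk: ΔP = 47; V ≈ 6.38 × 47^0.627 ≈ 71.32 kt.
Cyclone Linda: ΔP = 74; V ≈ 5.92 × 74^0.636 ≈ 91.44 kt.
Difference ≈ 71.32 − 91.44 = -20.12 → -20 kt.

-20 kt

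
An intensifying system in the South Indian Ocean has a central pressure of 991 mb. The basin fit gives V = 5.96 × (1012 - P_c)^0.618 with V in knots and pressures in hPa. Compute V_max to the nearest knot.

39 kt

ΔP = 1012 − 991 = 21 mb.
21^0.618 ≈ 6.563.
V ≈ 5.96 × 6.563 ≈ 39.1 kt.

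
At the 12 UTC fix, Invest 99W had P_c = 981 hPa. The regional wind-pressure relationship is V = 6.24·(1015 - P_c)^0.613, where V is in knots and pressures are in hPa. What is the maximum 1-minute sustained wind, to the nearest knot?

ΔP = 1015 − 981 = 34 hPa.
34^0.613 ≈ 8.686.
V ≈ 6.24 × 8.686 ≈ 54.2 kt.

54 kt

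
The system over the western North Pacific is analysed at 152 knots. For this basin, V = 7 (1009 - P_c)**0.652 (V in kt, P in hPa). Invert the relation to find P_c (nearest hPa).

897 hPa

ΔP = (V / 7)^(1/0.652) = (152/7)^1.534.
152/7 = 21.714; 21.714^1.534 ≈ 112.26 hPa.
P_c = 1009 − 112.26 = 896.74 ≈ 897 hPa.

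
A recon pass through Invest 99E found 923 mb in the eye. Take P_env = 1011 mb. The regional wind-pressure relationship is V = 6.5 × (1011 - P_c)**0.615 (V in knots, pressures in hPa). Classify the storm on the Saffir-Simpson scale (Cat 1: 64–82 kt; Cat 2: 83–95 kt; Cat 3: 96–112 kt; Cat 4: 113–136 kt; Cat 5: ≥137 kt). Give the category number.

ΔP = 1011 − 923 = 88 mb.
V ≈ 6.5 × 88^0.615 = 6.5 × 15.70 ≈ 102 kt.
102 kt falls in the Category 3 band.

3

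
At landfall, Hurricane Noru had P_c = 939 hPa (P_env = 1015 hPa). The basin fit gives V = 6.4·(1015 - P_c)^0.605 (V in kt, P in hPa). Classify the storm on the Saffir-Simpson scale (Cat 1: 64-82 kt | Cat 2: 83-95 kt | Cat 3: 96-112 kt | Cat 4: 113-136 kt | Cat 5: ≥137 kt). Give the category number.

2

ΔP = 1015 − 939 = 76 hPa.
V ≈ 6.4 × 76^0.605 = 6.4 × 13.74 ≈ 88 kt.
88 kt falls in the Category 2 band.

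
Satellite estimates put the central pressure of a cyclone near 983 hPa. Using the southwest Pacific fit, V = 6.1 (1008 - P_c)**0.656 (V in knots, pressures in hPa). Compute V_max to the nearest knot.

50 kt

ΔP = 1008 − 983 = 25 hPa.
25^0.656 ≈ 8.261.
V ≈ 6.1 × 8.261 ≈ 50.4 kt.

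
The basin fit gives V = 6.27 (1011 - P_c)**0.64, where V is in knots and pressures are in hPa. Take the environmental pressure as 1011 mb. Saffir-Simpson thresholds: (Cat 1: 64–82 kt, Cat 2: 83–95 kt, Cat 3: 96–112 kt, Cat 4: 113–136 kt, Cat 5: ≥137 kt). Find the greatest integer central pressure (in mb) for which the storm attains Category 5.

Category 5 begins at V = 137 kt.
Required ΔP = (137/6.27)^(1/0.64) = 21.850^1.562 ≈ 123.85 mb.
P_c ≤ 1011 − 123.85 = 887.15, so the highest integer P_c is 887 mb.

887 mb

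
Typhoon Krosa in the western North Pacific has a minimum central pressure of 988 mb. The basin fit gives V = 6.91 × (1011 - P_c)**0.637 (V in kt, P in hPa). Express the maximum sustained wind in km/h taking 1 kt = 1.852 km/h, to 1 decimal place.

94.3 km/h

ΔP = 1011 − 988 = 23 mb.
V ≈ 6.91 × 23^0.637 = 6.91 × 7.369 ≈ 50.921 kt.
50.921 × 1.852 ≈ 94.31 km/h → 94.3 km/h.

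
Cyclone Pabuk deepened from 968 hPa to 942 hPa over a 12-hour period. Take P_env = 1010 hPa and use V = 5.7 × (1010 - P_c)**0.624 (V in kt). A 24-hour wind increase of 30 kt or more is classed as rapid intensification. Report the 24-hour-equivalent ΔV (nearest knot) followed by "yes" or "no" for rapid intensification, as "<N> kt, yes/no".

41 kt, yes

V₁: ΔP = 42, V ≈ 5.7 × 42^0.624 ≈ 58.72 kt.
V₂: ΔP = 68, V ≈ 5.7 × 68^0.624 ≈ 79.32 kt.
ΔV over 12 h = 20.60 kt → 24 h equivalent = 20.60 × 24/12 ≈ 41.20 kt.
41 kt ≥ 30 kt ⇒ rapid intensification.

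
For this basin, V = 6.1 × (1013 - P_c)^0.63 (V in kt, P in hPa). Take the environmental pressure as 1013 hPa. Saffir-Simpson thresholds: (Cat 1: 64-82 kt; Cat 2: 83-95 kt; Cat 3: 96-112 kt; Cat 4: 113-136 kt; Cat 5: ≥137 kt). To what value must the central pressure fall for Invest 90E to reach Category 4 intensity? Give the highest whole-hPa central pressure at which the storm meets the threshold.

910 hPa

Category 4 begins at V = 113 kt.
Required ΔP = (113/6.1)^(1/0.63) = 18.525^1.587 ≈ 102.87 hPa.
P_c ≤ 1013 − 102.87 = 910.13, so the highest integer P_c is 910 hPa.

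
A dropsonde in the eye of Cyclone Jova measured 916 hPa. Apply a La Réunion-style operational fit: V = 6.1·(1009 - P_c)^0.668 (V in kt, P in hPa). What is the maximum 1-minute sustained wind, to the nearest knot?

ΔP = 1009 − 916 = 93 hPa.
93^0.668 ≈ 20.651.
V ≈ 6.1 × 20.651 ≈ 126.0 kt.

126 kt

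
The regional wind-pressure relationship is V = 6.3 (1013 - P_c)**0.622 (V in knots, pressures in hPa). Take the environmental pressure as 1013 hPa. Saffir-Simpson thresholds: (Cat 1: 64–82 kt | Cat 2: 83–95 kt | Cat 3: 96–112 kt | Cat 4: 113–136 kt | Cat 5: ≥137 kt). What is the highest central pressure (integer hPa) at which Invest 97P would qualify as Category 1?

Category 1 begins at V = 64 kt.
Required ΔP = (64/6.3)^(1/0.622) = 10.159^1.608 ≈ 41.56 hPa.
P_c ≤ 1013 − 41.56 = 971.44, so the highest integer P_c is 971 hPa.

971 hPa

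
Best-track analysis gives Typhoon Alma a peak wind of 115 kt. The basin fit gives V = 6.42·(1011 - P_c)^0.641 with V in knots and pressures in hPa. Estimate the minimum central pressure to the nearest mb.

921 mb

ΔP = (V / 6.42)^(1/0.641) = (115/6.42)^1.560.
115/6.42 = 17.913; 17.913^1.560 ≈ 90.16 mb.
P_c = 1011 − 90.16 = 920.84 ≈ 921 mb.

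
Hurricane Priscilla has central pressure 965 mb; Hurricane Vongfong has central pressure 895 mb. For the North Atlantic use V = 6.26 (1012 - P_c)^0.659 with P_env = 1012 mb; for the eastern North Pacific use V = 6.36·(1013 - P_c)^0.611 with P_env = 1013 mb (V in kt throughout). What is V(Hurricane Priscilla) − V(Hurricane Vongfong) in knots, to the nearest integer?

Hurricane Priscilla: ΔP = 47; V ≈ 6.26 × 47^0.659 ≈ 79.16 kt.
Hurricane Vongfong: ΔP = 118; V ≈ 6.36 × 118^0.611 ≈ 117.32 kt.
Difference ≈ 79.16 − 117.32 = -38.16 → -38 kt.

-38 kt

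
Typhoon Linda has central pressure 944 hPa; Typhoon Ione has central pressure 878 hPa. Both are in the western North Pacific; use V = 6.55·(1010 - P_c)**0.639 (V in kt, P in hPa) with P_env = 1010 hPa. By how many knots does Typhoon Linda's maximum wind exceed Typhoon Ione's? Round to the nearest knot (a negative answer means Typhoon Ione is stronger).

Typhoon Linda: ΔP = 66; V ≈ 6.55 × 66^0.639 ≈ 95.26 kt.
Typhoon Ione: ΔP = 132; V ≈ 6.55 × 132^0.639 ≈ 148.35 kt.
Difference ≈ 95.26 − 148.35 = -53.09 → -53 kt.

-53 kt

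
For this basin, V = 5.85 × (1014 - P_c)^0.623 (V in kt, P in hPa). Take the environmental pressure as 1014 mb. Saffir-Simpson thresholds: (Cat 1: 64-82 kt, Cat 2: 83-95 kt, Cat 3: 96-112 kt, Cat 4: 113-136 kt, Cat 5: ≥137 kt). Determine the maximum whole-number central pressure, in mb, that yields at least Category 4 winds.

Category 4 begins at V = 113 kt.
Required ΔP = (113/5.85)^(1/0.623) = 19.316^1.605 ≈ 115.90 mb.
P_c ≤ 1014 − 115.90 = 898.10, so the highest integer P_c is 898 mb.

898 mb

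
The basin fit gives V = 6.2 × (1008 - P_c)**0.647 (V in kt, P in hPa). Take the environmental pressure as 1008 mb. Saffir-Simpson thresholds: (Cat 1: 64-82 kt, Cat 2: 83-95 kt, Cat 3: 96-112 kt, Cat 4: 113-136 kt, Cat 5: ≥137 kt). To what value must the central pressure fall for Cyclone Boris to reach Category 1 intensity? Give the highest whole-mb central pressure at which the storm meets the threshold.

971 mb

Category 1 begins at V = 64 kt.
Required ΔP = (64/6.2)^(1/0.647) = 10.323^1.546 ≈ 36.89 mb.
P_c ≤ 1008 − 36.89 = 971.11, so the highest integer P_c is 971 mb.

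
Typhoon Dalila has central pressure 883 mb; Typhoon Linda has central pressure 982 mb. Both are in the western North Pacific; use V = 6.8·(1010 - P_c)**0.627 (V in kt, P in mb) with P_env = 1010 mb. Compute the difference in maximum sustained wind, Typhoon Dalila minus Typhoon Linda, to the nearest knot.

87 kt

Typhoon Dalila: ΔP = 127; V ≈ 6.8 × 127^0.627 ≈ 141.77 kt.
Typhoon Linda: ΔP = 28; V ≈ 6.8 × 28^0.627 ≈ 54.94 kt.
Difference ≈ 141.77 − 54.94 = 86.83 → 87 kt.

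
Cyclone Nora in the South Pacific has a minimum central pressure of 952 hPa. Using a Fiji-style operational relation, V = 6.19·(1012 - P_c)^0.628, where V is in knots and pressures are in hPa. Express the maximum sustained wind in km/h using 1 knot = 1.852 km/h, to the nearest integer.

ΔP = 1012 − 952 = 60 hPa.
V ≈ 6.19 × 60^0.628 = 6.19 × 13.082 ≈ 80.978 kt.
80.978 × 1.852 ≈ 149.97 km/h → 150 km/h.

150 km/h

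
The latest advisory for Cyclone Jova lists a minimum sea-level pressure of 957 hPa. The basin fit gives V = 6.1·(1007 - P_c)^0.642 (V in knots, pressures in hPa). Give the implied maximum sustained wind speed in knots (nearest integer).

ΔP = 1007 − 957 = 50 hPa.
50^0.642 ≈ 12.324.
V ≈ 6.1 × 12.324 ≈ 75.2 kt.

75 kt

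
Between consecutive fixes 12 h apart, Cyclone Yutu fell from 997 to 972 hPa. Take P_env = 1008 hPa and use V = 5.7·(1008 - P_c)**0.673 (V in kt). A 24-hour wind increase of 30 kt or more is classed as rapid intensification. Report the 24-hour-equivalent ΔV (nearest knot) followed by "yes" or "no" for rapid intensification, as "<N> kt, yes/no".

70 kt, yes

V₁: ΔP = 11, V ≈ 5.7 × 11^0.673 ≈ 28.62 kt.
V₂: ΔP = 36, V ≈ 5.7 × 36^0.673 ≈ 63.57 kt.
ΔV over 12 h = 34.95 kt → 24 h equivalent = 34.95 × 24/12 ≈ 69.90 kt.
70 kt ≥ 30 kt ⇒ rapid intensification.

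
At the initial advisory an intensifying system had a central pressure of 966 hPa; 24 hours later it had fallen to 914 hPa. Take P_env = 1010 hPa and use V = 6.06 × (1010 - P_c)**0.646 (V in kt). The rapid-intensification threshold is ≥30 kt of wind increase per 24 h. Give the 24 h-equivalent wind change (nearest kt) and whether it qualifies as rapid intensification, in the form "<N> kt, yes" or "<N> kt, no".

V₁: ΔP = 44, V ≈ 6.06 × 44^0.646 ≈ 69.85 kt.
V₂: ΔP = 96, V ≈ 6.06 × 96^0.646 ≈ 115.62 kt.
ΔV over 24 h = 45.77 kt → 24 h equivalent = 45.77 × 24/24 ≈ 45.77 kt.
46 kt ≥ 30 kt ⇒ rapid intensification.

46 kt, yes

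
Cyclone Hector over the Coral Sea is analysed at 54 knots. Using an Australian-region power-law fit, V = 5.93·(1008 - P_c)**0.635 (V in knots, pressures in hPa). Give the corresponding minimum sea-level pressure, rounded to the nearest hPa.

ΔP = (V / 5.93)^(1/0.635) = (54/5.93)^1.575.
54/5.93 = 9.106; 9.106^1.575 ≈ 32.42 hPa.
P_c = 1008 − 32.42 = 975.58 ≈ 976 hPa.

976 hPa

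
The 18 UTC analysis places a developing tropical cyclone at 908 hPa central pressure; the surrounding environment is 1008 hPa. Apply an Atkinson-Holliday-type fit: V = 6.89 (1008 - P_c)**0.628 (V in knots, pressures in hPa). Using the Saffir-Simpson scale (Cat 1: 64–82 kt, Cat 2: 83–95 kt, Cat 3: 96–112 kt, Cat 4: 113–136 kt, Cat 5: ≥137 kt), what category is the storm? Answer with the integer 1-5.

4

ΔP = 1008 − 908 = 100 hPa.
V ≈ 6.89 × 100^0.628 = 6.89 × 18.03 ≈ 124 kt.
124 kt falls in the Category 4 band.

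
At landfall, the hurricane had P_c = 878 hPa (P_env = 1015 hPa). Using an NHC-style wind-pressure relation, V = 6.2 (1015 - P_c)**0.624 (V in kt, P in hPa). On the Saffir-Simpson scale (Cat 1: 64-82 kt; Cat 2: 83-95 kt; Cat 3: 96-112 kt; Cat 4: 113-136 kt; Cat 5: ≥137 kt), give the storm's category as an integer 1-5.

4

ΔP = 1015 − 878 = 137 hPa.
V ≈ 6.2 × 137^0.624 = 6.2 × 21.54 ≈ 134 kt.
134 kt falls in the Category 4 band.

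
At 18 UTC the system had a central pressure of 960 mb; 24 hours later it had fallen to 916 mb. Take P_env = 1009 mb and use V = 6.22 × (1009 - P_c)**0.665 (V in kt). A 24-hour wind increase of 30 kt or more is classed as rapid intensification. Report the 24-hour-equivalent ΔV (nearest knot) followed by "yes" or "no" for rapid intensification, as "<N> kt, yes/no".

V₁: ΔP = 49, V ≈ 6.22 × 49^0.665 ≈ 82.75 kt.
V₂: ΔP = 93, V ≈ 6.22 × 93^0.665 ≈ 126.72 kt.
ΔV over 24 h = 43.97 kt → 24 h equivalent = 43.97 × 24/24 ≈ 43.97 kt.
44 kt ≥ 30 kt ⇒ rapid intensification.

44 kt, yes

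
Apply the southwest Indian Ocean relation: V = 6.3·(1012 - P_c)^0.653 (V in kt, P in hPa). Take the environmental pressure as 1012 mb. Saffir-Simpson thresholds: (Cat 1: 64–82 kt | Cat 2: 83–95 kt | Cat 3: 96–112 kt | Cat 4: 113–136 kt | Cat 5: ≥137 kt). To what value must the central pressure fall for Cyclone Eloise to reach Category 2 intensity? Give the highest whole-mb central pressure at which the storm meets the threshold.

960 mb

Category 2 begins at V = 83 kt.
Required ΔP = (83/6.3)^(1/0.653) = 13.175^1.531 ≈ 51.85 mb.
P_c ≤ 1012 − 51.85 = 960.15, so the highest integer P_c is 960 mb.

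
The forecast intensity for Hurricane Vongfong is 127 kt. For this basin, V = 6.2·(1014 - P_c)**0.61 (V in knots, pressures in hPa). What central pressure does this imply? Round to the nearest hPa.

ΔP = (V / 6.2)^(1/0.61) = (127/6.2)^1.639.
127/6.2 = 20.484; 20.484^1.639 ≈ 141.21 hPa.
P_c = 1014 − 141.21 = 872.79 ≈ 873 hPa.

873 hPa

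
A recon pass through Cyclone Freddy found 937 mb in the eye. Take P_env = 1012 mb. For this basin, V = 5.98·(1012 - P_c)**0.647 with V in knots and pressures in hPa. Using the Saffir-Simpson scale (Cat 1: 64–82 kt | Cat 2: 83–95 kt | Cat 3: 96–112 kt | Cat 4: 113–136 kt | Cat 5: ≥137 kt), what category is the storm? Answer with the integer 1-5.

ΔP = 1012 − 937 = 75 mb.
V ≈ 5.98 × 75^0.647 = 5.98 × 16.34 ≈ 98 kt.
98 kt falls in the Category 3 band.

3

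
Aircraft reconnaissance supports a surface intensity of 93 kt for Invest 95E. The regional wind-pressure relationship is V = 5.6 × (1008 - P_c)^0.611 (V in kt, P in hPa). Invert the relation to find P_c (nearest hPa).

ΔP = (V / 5.6)^(1/0.611) = (93/5.6)^1.637.
93/5.6 = 16.607; 16.607^1.637 ≈ 99.36 hPa.
P_c = 1008 − 99.36 = 908.64 ≈ 909 hPa.

909 hPa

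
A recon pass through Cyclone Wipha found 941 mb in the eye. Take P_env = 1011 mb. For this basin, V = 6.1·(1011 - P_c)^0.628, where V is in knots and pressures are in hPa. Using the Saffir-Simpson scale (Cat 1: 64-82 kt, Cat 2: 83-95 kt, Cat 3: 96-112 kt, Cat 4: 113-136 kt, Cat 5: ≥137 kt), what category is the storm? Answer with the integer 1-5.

2

ΔP = 1011 − 941 = 70 mb.
V ≈ 6.1 × 70^0.628 = 6.1 × 14.41 ≈ 88 kt.
88 kt falls in the Category 2 band.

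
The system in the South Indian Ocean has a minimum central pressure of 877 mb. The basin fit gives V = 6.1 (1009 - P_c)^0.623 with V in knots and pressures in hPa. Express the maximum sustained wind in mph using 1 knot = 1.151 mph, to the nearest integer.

ΔP = 1009 − 877 = 132 mb.
V ≈ 6.1 × 132^0.623 = 6.1 × 20.947 ≈ 127.775 kt.
127.775 × 1.151 ≈ 147.07 mph → 147 mph.

147 mph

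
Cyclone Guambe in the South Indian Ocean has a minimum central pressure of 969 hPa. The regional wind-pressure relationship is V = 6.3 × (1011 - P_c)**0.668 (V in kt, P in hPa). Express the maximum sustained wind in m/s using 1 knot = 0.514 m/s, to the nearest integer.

39 m/s

ΔP = 1011 − 969 = 42 hPa.
V ≈ 6.3 × 42^0.668 = 6.3 × 12.143 ≈ 76.502 kt.
76.502 × 0.514 ≈ 39.32 m/s → 39 m/s.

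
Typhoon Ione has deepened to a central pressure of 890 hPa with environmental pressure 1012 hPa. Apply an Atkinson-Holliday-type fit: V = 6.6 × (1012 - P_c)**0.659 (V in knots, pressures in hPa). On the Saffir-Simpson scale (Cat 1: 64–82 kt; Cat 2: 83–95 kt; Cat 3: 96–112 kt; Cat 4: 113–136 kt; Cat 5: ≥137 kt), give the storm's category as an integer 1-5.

5

ΔP = 1012 − 890 = 122 hPa.
V ≈ 6.6 × 122^0.659 = 6.6 × 23.71 ≈ 156 kt.
156 kt falls in the Category 5 band.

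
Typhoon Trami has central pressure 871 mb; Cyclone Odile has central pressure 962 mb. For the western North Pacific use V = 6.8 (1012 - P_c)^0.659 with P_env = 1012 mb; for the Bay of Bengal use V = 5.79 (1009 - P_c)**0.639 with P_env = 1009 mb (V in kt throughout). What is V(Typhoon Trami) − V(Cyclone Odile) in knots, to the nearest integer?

110 kt

Typhoon Trami: ΔP = 141; V ≈ 6.8 × 141^0.659 ≈ 177.36 kt.
Cyclone Odile: ΔP = 47; V ≈ 5.79 × 47^0.639 ≈ 67.79 kt.
Difference ≈ 177.36 − 67.79 = 109.57 → 110 kt.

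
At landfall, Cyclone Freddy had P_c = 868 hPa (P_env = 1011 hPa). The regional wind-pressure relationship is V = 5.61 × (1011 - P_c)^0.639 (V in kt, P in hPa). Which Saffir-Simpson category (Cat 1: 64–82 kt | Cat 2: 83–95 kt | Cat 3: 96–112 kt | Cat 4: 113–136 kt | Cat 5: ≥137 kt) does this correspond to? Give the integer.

ΔP = 1011 − 868 = 143 hPa.
V ≈ 5.61 × 143^0.639 = 5.61 × 23.84 ≈ 134 kt.
134 kt falls in the Category 4 band.

4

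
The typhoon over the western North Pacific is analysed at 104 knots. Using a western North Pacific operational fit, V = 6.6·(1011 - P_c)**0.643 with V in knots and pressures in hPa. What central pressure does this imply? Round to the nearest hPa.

938 hPa

ΔP = (V / 6.6)^(1/0.643) = (104/6.6)^1.555.
104/6.6 = 15.758; 15.758^1.555 ≈ 72.84 hPa.
P_c = 1011 − 72.84 = 938.16 ≈ 938 hPa.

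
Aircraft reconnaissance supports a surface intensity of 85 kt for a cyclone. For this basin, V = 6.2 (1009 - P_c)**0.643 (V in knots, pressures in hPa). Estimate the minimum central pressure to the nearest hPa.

950 hPa

ΔP = (V / 6.2)^(1/0.643) = (85/6.2)^1.555.
85/6.2 = 13.710; 13.710^1.555 ≈ 58.66 hPa.
P_c = 1009 − 58.66 = 950.34 ≈ 950 hPa.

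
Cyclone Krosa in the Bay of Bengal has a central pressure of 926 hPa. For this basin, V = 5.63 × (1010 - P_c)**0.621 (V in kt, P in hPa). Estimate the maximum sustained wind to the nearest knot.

ΔP = 1010 − 926 = 84 hPa.
84^0.621 ≈ 15.667.
V ≈ 5.63 × 15.667 ≈ 88.2 kt.

88 kt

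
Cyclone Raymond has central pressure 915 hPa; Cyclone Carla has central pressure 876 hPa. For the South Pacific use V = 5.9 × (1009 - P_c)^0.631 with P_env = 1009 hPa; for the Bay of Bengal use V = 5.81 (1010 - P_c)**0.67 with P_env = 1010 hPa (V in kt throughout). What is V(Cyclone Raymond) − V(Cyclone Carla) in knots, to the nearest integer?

Cyclone Raymond: ΔP = 94; V ≈ 5.9 × 94^0.631 ≈ 103.73 kt.
Cyclone Carla: ΔP = 134; V ≈ 5.81 × 134^0.67 ≈ 154.65 kt.
Difference ≈ 103.73 − 154.65 = -50.92 → -51 kt.

-51 kt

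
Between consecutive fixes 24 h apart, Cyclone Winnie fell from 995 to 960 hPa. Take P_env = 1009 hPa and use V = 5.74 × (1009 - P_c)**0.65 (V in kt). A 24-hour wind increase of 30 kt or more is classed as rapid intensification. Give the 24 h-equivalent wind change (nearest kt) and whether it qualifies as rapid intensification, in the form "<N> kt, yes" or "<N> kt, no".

V₁: ΔP = 14, V ≈ 5.74 × 14^0.65 ≈ 31.91 kt.
V₂: ΔP = 49, V ≈ 5.74 × 49^0.65 ≈ 72.03 kt.
ΔV over 24 h = 40.12 kt → 24 h equivalent = 40.12 × 24/24 ≈ 40.12 kt.
40 kt ≥ 30 kt ⇒ rapid intensification.

40 kt, yes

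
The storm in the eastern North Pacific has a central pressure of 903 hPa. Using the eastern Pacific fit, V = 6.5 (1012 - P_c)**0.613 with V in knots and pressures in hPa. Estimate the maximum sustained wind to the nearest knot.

115 kt

ΔP = 1012 − 903 = 109 hPa.
109^0.613 ≈ 17.740.
V ≈ 6.5 × 17.740 ≈ 115.3 kt.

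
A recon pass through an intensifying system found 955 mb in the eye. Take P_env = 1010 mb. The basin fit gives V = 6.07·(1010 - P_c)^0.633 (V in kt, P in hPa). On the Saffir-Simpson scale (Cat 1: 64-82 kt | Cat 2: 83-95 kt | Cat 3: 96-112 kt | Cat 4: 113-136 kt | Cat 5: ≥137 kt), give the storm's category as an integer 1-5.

ΔP = 1010 − 955 = 55 mb.
V ≈ 6.07 × 55^0.633 = 6.07 × 12.64 ≈ 77 kt.
77 kt falls in the Category 1 band.

1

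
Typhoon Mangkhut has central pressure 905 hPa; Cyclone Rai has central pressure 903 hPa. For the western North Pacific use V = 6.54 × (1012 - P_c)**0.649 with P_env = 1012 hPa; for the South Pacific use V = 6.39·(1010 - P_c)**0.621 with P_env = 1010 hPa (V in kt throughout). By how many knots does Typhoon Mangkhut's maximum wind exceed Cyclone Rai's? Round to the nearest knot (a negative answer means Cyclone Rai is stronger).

19 kt

Typhoon Mangkhut: ΔP = 107; V ≈ 6.54 × 107^0.649 ≈ 135.72 kt.
Cyclone Rai: ΔP = 107; V ≈ 6.39 × 107^0.621 ≈ 116.35 kt.
Difference ≈ 135.72 − 116.35 = 19.37 → 19 kt.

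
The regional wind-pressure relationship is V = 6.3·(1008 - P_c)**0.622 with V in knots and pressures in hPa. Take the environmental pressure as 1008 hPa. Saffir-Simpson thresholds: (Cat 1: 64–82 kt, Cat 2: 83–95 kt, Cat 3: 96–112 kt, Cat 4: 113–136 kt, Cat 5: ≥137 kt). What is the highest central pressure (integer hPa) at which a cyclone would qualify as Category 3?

928 hPa

Category 3 begins at V = 96 kt.
Required ΔP = (96/6.3)^(1/0.622) = 15.238^1.608 ≈ 79.77 hPa.
P_c ≤ 1008 − 79.77 = 928.23, so the highest integer P_c is 928 hPa.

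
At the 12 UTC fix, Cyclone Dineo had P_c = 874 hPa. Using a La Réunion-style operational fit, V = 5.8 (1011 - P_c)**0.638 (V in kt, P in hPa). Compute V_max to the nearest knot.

134 kt

ΔP = 1011 − 874 = 137 hPa.
137^0.638 ≈ 23.080.
V ≈ 5.8 × 23.080 ≈ 133.9 kt.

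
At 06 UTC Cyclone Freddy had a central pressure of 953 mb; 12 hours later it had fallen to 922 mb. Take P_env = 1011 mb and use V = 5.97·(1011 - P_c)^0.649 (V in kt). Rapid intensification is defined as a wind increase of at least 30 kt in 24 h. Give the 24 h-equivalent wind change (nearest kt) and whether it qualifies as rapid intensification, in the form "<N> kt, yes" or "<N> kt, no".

53 kt, yes

V₁: ΔP = 58, V ≈ 5.97 × 58^0.649 ≈ 83.26 kt.
V₂: ΔP = 89, V ≈ 5.97 × 89^0.649 ≈ 109.93 kt.
ΔV over 12 h = 26.67 kt → 24 h equivalent = 26.67 × 24/12 ≈ 53.34 kt.
53 kt ≥ 30 kt ⇒ rapid intensification.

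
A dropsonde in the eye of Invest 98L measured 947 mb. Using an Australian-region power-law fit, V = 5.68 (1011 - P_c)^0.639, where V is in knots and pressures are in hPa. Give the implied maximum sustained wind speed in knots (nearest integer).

ΔP = 1011 − 947 = 64 mb.
64^0.639 ≈ 14.261.
V ≈ 5.68 × 14.261 ≈ 81.0 kt.

81 kt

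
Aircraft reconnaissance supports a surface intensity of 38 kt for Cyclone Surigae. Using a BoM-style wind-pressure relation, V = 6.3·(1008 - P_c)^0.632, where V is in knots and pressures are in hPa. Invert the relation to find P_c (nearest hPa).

991 hPa

ΔP = (V / 6.3)^(1/0.632) = (38/6.3)^1.582.
38/6.3 = 6.032; 6.032^1.582 ≈ 17.17 hPa.
P_c = 1008 − 17.17 = 990.83 ≈ 991 hPa.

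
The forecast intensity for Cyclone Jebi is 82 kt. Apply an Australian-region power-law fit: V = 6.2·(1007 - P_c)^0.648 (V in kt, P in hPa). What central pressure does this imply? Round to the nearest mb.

953 mb

ΔP = (V / 6.2)^(1/0.648) = (82/6.2)^1.543.
82/6.2 = 13.226; 13.226^1.543 ≈ 53.78 mb.
P_c = 1007 − 53.78 = 953.22 ≈ 953 mb.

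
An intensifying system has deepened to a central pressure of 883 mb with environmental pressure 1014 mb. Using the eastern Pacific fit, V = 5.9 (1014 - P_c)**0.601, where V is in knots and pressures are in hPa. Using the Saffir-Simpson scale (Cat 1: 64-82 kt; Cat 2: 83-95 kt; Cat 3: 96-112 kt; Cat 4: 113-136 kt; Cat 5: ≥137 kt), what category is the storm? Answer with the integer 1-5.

ΔP = 1014 − 883 = 131 mb.
V ≈ 5.9 × 131^0.601 = 5.9 × 18.73 ≈ 110 kt.
110 kt falls in the Category 3 band.

3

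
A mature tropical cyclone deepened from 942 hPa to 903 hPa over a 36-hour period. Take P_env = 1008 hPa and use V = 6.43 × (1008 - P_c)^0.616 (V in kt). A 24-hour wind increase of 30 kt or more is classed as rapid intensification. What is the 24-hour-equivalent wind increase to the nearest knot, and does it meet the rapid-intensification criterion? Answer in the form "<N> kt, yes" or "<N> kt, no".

19 kt, no

V₁: ΔP = 66, V ≈ 6.43 × 66^0.616 ≈ 84.93 kt.
V₂: ΔP = 105, V ≈ 6.43 × 105^0.616 ≈ 113.05 kt.
ΔV over 36 h = 28.12 kt → 24 h equivalent = 28.12 × 24/36 ≈ 18.75 kt.
19 kt < 30 kt ⇒ not rapid intensification.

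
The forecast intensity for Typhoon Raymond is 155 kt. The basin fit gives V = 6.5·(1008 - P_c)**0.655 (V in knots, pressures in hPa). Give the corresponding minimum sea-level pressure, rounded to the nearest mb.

ΔP = (V / 6.5)^(1/0.655) = (155/6.5)^1.527.
155/6.5 = 23.846; 23.846^1.527 ≈ 126.74 mb.
P_c = 1008 − 126.74 = 881.26 ≈ 881 mb.

881 mb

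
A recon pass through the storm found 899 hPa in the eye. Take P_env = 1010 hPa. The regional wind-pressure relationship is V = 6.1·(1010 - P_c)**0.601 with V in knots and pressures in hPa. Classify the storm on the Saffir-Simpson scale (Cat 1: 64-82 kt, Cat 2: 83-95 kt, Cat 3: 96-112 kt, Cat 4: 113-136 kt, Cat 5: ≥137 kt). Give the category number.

3

ΔP = 1010 − 899 = 111 hPa.
V ≈ 6.1 × 111^0.601 = 6.1 × 16.95 ≈ 103 kt.
103 kt falls in the Category 3 band.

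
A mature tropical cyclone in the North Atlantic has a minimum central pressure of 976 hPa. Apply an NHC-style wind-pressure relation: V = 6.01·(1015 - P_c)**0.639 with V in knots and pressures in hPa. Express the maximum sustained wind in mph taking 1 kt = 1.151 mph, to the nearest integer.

ΔP = 1015 − 976 = 39 hPa.
V ≈ 6.01 × 39^0.639 = 6.01 × 10.392 ≈ 62.455 kt.
62.455 × 1.151 ≈ 71.89 mph → 72 mph.

72 mph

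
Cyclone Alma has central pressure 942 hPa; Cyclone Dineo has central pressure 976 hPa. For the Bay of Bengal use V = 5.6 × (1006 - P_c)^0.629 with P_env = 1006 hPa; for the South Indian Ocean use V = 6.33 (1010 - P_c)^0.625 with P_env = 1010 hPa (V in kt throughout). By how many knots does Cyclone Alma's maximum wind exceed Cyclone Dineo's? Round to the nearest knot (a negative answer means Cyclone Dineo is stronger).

Cyclone Alma: ΔP = 64; V ≈ 5.6 × 64^0.629 ≈ 76.61 kt.
Cyclone Dineo: ΔP = 34; V ≈ 6.33 × 34^0.625 ≈ 57.36 kt.
Difference ≈ 76.61 − 57.36 = 19.25 → 19 kt.

19 kt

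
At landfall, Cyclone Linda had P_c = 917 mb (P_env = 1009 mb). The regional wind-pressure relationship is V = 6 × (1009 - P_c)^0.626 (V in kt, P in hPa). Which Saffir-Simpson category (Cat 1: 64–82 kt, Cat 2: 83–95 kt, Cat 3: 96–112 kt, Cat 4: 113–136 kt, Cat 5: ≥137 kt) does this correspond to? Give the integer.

3

ΔP = 1009 − 917 = 92 mb.
V ≈ 6 × 92^0.626 = 6 × 16.96 ≈ 102 kt.
102 kt falls in the Category 3 band.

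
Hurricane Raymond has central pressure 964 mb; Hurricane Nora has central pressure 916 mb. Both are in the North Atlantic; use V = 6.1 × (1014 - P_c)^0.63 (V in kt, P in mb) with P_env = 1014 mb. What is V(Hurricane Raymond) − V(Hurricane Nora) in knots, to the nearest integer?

Hurricane Raymond: ΔP = 50; V ≈ 6.1 × 50^0.63 ≈ 71.73 kt.
Hurricane Nora: ΔP = 98; V ≈ 6.1 × 98^0.63 ≈ 109.60 kt.
Difference ≈ 71.73 − 109.60 = -37.87 → -38 kt.

-38 kt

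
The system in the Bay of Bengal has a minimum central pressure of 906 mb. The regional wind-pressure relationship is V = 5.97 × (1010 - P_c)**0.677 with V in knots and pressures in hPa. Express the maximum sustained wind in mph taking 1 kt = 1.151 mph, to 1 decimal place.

ΔP = 1010 − 906 = 104 mb.
V ≈ 5.97 × 104^0.677 = 5.97 × 23.202 ≈ 138.518 kt.
138.518 × 1.151 ≈ 159.43 mph → 159.4 mph.

159.4 mph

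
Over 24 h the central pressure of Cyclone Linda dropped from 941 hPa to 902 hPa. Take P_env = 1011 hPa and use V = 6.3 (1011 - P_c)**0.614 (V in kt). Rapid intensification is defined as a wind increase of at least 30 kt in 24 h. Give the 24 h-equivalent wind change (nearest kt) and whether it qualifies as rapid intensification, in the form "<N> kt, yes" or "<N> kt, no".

V₁: ΔP = 70, V ≈ 6.3 × 70^0.614 ≈ 85.55 kt.
V₂: ΔP = 109, V ≈ 6.3 × 109^0.614 ≈ 112.28 kt.
ΔV over 24 h = 26.73 kt → 24 h equivalent = 26.73 × 24/24 ≈ 26.73 kt.
27 kt < 30 kt ⇒ not rapid intensification.

27 kt, no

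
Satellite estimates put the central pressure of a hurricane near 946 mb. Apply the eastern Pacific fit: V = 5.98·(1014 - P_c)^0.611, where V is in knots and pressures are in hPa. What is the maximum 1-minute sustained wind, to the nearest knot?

79 kt

ΔP = 1014 − 946 = 68 mb.
68^0.611 ≈ 13.172.
V ≈ 5.98 × 13.172 ≈ 78.8 kt.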